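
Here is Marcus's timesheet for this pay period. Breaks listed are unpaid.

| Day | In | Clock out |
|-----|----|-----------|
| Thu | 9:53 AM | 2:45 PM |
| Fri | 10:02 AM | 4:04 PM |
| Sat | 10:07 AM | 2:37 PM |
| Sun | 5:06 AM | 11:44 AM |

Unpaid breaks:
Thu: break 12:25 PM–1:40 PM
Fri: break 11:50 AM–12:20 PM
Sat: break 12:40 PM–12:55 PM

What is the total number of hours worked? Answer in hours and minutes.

Thu: 9:53 AM–2:45 PM = 4 h 52 min; less 75 min break → 3 h 37 min
Fri: 10:02 AM–4:04 PM = 6 h 2 min; less 30 min break → 5 h 32 min
Sat: 10:07 AM–2:37 PM = 4 h 30 min; less 15 min break → 4 h 15 min
Sun: 5:06 AM–11:44 AM = 6 h 38 min
Total: 3 h 37 min + 5 h 32 min + 4 h 15 min + 6 h 38 min = 20 h 2 min.

20 h 2 min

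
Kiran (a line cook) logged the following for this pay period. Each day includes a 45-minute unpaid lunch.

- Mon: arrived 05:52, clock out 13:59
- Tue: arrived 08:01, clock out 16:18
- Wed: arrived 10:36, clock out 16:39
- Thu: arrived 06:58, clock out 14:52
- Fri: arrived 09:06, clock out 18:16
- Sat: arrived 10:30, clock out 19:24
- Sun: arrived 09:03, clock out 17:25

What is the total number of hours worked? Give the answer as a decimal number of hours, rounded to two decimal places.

51.53 hours

Mon: 05:52–13:59 = 8 h 7 min; less 45 min break → 7 h 22 min
Tue: 08:01–16:18 = 8 h 17 min; less 45 min break → 7 h 32 min
Wed: 10:36–16:39 = 6 h 3 min; less 45 min break → 5 h 18 min
Thu: 06:58–14:52 = 7 h 54 min; less 45 min break → 7 h 9 min
Fri: 09:06–18:16 = 9 h 10 min; less 45 min break → 8 h 25 min
Sat: 10:30–19:24 = 8 h 54 min; less 45 min break → 8 h 9 min
Sun: 09:03–17:25 = 8 h 22 min; less 45 min break → 7 h 37 min
Total: 7 h 22 min + 7 h 32 min + 5 h 18 min + 7 h 9 min + 8 h 25 min + 8 h 9 min + 7 h 37 min = 51 h 32 min.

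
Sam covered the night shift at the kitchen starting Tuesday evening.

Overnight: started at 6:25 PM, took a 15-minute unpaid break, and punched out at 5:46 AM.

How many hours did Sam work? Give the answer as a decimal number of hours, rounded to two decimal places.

Overnight: 6:25 PM → midnight = 5 h 35 min; midnight → 5:46 AM = 5 h 46 min; span 11 h 21 min; less 15 min break → 11 h 6 min

11.10 hours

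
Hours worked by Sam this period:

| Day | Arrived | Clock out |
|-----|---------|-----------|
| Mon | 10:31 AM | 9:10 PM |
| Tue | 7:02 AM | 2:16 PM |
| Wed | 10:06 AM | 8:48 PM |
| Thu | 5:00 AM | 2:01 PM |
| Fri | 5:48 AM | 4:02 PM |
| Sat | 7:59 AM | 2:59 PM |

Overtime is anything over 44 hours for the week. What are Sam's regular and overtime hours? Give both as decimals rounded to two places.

Regular 44.00 hours, overtime 10.83 hours

Mon: 10:31 AM–9:10 PM = 10 h 39 min
Tue: 7:02 AM–2:16 PM = 7 h 14 min
Wed: 10:06 AM–8:48 PM = 10 h 42 min
Thu: 5:00 AM–2:01 PM = 9 h 1 min
Fri: 5:48 AM–4:02 PM = 10 h 14 min
Sat: 7:59 AM–2:59 PM = 7 h 0 min
Total worked: 54 h 50 min = 54.83 h.
Threshold 44 h → overtime 10 h 50 min, regular 44 h 0 min.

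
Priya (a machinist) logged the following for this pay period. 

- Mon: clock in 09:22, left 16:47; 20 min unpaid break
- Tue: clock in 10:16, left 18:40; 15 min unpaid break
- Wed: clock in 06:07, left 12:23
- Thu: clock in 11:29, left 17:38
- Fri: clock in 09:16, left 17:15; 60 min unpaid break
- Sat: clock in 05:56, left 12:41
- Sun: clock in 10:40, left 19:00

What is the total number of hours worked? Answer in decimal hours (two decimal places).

49.72 hours

Mon: 09:22–16:47 = 7 h 25 min; less 20 min break → 7 h 5 min
Tue: 10:16–18:40 = 8 h 24 min; less 15 min break → 8 h 9 min
Wed: 06:07–12:23 = 6 h 16 min
Thu: 11:29–17:38 = 6 h 9 min
Fri: 09:16–17:15 = 7 h 59 min; less 60 min break → 6 h 59 min
Sat: 05:56–12:41 = 6 h 45 min
Sun: 10:40–19:00 = 8 h 20 min
Total: 7 h 5 min + 8 h 9 min + 6 h 16 min + 6 h 9 min + 6 h 59 min + 6 h 45 min + 8 h 20 min = 49 h 43 min.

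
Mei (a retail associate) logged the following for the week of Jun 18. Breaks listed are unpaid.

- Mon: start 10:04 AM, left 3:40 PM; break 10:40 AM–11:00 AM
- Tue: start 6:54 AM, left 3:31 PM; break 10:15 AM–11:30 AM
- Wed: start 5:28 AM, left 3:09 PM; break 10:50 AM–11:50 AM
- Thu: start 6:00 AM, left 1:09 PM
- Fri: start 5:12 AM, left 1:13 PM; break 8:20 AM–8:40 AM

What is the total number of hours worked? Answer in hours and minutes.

36 h 9 min

Mon: 10:04 AM–3:40 PM = 5 h 36 min; less 20 min break → 5 h 16 min
Tue: 6:54 AM–3:31 PM = 8 h 37 min; less 75 min break → 7 h 22 min
Wed: 5:28 AM–3:09 PM = 9 h 41 min; less 60 min break → 8 h 41 min
Thu: 6:00 AM–1:09 PM = 7 h 9 min
Fri: 5:12 AM–1:13 PM = 8 h 1 min; less 20 min break → 7 h 41 min
Total: 5 h 16 min + 7 h 22 min + 8 h 41 min + 7 h 9 min + 7 h 41 min = 36 h 9 min.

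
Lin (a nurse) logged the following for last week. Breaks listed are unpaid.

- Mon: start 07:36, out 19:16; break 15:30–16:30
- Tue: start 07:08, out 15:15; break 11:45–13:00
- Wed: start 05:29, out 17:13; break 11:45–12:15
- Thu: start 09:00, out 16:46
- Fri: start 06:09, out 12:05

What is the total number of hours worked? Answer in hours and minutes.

42 h 28 min

Mon: 07:36–19:16 = 11 h 40 min; less 60 min break → 10 h 40 min
Tue: 07:08–15:15 = 8 h 7 min; less 75 min break → 6 h 52 min
Wed: 05:29–17:13 = 11 h 44 min; less 30 min break → 11 h 14 min
Thu: 09:00–16:46 = 7 h 46 min
Fri: 06:09–12:05 = 5 h 56 min
Total: 10 h 40 min + 6 h 52 min + 11 h 14 min + 7 h 46 min + 5 h 56 min = 42 h 28 min.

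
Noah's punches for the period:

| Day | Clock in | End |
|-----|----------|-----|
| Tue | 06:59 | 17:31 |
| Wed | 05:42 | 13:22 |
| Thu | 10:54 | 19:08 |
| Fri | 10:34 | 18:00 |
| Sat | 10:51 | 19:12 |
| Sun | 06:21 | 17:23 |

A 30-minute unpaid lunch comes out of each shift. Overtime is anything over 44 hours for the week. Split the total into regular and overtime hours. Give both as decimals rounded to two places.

Tue: 06:59–17:31 = 10 h 32 min; less 30 min break → 10 h 2 min
Wed: 05:42–13:22 = 7 h 40 min; less 30 min break → 7 h 10 min
Thu: 10:54–19:08 = 8 h 14 min; less 30 min break → 7 h 44 min
Fri: 10:34–18:00 = 7 h 26 min; less 30 min break → 6 h 56 min
Sat: 10:51–19:12 = 8 h 21 min; less 30 min break → 7 h 51 min
Sun: 06:21–17:23 = 11 h 2 min; less 30 min break → 10 h 32 min
Total worked: 50 h 15 min = 50.25 h.
Threshold 44 h → overtime 6 h 15 min, regular 44 h 0 min.

Regular 44.00 hours, overtime 6.25 hours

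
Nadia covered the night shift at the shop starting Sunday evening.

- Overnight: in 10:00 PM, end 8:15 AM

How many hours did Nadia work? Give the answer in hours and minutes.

10 h 15 min

Overnight: 10:00 PM → midnight = 2 h 0 min; midnight → 8:15 AM = 8 h 15 min; span 10 h 15 min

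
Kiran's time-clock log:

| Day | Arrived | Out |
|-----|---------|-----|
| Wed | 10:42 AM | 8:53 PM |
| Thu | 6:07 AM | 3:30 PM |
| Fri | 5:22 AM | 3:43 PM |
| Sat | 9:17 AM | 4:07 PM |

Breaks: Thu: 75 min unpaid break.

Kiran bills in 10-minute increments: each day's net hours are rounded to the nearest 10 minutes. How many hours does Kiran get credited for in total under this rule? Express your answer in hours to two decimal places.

35.50 hours

Wed: 10:42 AM–8:53 PM = 10 h 11 min → rounds to 10 h 10 min
Thu: 6:07 AM–3:30 PM = 9 h 23 min − 75 min = 8 h 8 min → rounds to 8 h 10 min
Fri: 5:22 AM–3:43 PM = 10 h 21 min → rounds to 10 h 20 min
Sat: 9:17 AM–4:07 PM = 6 h 50 min → rounds to 6 h 50 min
Total credited: 35 h 30 min.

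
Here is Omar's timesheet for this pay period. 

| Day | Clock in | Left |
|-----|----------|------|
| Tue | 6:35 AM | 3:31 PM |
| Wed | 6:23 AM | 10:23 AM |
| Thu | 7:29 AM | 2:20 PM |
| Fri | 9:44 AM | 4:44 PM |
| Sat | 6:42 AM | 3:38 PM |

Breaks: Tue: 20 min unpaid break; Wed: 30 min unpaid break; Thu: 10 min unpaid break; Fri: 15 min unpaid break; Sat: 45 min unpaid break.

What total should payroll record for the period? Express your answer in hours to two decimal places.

Tue: 6:35 AM–3:31 PM = 8 h 56 min; less 20 min break → 8 h 36 min
Wed: 6:23 AM–10:23 AM = 4 h 0 min; less 30 min break → 3 h 30 min
Thu: 7:29 AM–2:20 PM = 6 h 51 min; less 10 min break → 6 h 41 min
Fri: 9:44 AM–4:44 PM = 7 h 0 min; less 15 min break → 6 h 45 min
Sat: 6:42 AM–3:38 PM = 8 h 56 min; less 45 min break → 8 h 11 min
Total: 8 h 36 min + 3 h 30 min + 6 h 41 min + 6 h 45 min + 8 h 11 min = 33 h 43 min.

33.72 hours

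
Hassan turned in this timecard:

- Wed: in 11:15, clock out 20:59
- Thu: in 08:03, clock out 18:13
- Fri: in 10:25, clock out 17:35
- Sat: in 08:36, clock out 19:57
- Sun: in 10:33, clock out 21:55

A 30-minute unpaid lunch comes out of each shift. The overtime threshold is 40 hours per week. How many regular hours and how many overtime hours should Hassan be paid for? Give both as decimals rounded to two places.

Wed: 11:15–20:59 = 9 h 44 min; less 30 min break → 9 h 14 min
Thu: 08:03–18:13 = 10 h 10 min; less 30 min break → 9 h 40 min
Fri: 10:25–17:35 = 7 h 10 min; less 30 min break → 6 h 40 min
Sat: 08:36–19:57 = 11 h 21 min; less 30 min break → 10 h 51 min
Sun: 10:33–21:55 = 11 h 22 min; less 30 min break → 10 h 52 min
Total worked: 47 h 17 min = 47.28 h.
Threshold 40 h → overtime 7 h 17 min, regular 40 h 0 min.

Regular 40.00 hours, overtime 7.28 hours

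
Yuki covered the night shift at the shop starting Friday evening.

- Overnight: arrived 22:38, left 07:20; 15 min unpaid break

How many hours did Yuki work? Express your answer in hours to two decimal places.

Overnight: 22:38 → midnight = 1 h 22 min; midnight → 07:20 = 7 h 20 min; span 8 h 42 min; less 15 min break → 8 h 27 min

8.45 hours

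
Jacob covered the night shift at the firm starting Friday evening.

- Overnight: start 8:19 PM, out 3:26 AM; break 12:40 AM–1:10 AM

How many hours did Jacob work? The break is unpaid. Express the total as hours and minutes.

6 h 37 min

Overnight: 8:19 PM → midnight = 3 h 41 min; midnight → 3:26 AM = 3 h 26 min; span 7 h 7 min; less 30 min break → 6 h 37 min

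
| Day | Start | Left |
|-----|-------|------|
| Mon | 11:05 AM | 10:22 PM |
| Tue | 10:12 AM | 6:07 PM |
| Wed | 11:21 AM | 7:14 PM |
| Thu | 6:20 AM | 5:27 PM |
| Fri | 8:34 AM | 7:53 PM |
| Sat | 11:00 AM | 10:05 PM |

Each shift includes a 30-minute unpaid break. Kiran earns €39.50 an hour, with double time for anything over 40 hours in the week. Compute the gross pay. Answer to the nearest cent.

€2970.40

Mon: 11:05 AM–10:22 PM = 11 h 17 min; less 30 min break → 10 h 47 min
Tue: 10:12 AM–6:07 PM = 7 h 55 min; less 30 min break → 7 h 25 min
Wed: 11:21 AM–7:14 PM = 7 h 53 min; less 30 min break → 7 h 23 min
Thu: 6:20 AM–5:27 PM = 11 h 7 min; less 30 min break → 10 h 37 min
Fri: 8:34 AM–7:53 PM = 11 h 19 min; less 30 min break → 10 h 49 min
Sat: 11:00 AM–10:05 PM = 11 h 5 min; less 30 min break → 10 h 35 min
Total worked: 57 h 36 min = 3456 min.
Regular 40 h 0 min = 2400 min at €39.50/h; overtime 17 h 36 min = 1056 min at €79.00/h.
Pay = (2400 × €39.50 + 1056 × €79.00) ÷ 60 = €2970.40.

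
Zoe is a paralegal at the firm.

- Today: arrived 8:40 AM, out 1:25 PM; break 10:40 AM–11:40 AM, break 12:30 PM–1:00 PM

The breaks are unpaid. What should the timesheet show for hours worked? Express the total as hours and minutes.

Today: 8:40 AM–1:25 PM = 4 h 45 min; less 90 min break → 3 h 15 min

3 h 15 min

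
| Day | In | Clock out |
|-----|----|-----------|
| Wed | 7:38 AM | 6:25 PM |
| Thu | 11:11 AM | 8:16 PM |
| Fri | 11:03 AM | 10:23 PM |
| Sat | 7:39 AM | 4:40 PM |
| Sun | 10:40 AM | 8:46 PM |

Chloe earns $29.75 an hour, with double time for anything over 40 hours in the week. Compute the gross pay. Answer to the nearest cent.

Wed: 7:38 AM–6:25 PM = 10 h 47 min
Thu: 11:11 AM–8:16 PM = 9 h 5 min
Fri: 11:03 AM–10:23 PM = 11 h 20 min
Sat: 7:39 AM–4:40 PM = 9 h 1 min
Sun: 10:40 AM–8:46 PM = 10 h 6 min
Total worked: 50 h 19 min = 3019 min.
Regular 40 h 0 min = 2400 min at $29.75/h; overtime 10 h 19 min = 619 min at $59.50/h.
Pay = (2400 × $29.75 + 619 × $59.50) ÷ 60 = $1803.84.

$1803.84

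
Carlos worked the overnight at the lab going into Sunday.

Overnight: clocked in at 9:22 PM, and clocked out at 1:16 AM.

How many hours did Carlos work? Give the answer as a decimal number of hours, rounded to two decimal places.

Overnight: 9:22 PM → midnight = 2 h 38 min; midnight → 1:16 AM = 1 h 16 min; span 3 h 54 min

3.90 hours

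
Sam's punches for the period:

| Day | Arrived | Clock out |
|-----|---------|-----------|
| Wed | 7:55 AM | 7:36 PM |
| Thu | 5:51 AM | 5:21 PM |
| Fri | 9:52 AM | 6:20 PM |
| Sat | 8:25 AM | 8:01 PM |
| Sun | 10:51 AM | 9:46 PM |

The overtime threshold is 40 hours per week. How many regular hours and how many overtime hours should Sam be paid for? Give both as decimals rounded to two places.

Wed: 7:55 AM–7:36 PM = 11 h 41 min
Thu: 5:51 AM–5:21 PM = 11 h 30 min
Fri: 9:52 AM–6:20 PM = 8 h 28 min
Sat: 8:25 AM–8:01 PM = 11 h 36 min
Sun: 10:51 AM–9:46 PM = 10 h 55 min
Total worked: 54 h 10 min = 54.17 h.
Threshold 40 h → overtime 14 h 10 min, regular 40 h 0 min.

Regular 40.00 hours, overtime 14.17 hours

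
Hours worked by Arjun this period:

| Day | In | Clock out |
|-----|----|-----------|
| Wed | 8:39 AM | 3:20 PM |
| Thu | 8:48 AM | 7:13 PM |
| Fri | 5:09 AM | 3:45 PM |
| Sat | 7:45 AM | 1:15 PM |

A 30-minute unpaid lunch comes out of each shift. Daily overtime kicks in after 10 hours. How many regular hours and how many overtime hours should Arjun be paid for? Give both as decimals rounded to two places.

Wed: 8:39 AM–3:20 PM = 6 h 41 min; less 30 min break → 6 h 11 min
Thu: 8:48 AM–7:13 PM = 10 h 25 min; less 30 min break → 9 h 55 min
Fri: 5:09 AM–3:45 PM = 10 h 36 min; less 30 min break → 10 h 6 min
Sat: 7:45 AM–1:15 PM = 5 h 30 min; less 30 min break → 5 h 0 min
Wed reg 6 h 11 min / OT 0 h 0 min; Thu reg 9 h 55 min / OT 0 h 0 min; Fri reg 10 h 0 min / OT 0 h 6 min; Sat reg 5 h 0 min / OT 0 h 0 min.
Totals: regular 31 h 6 min, overtime 0 h 6 min.

Regular 31.10 hours, overtime 0.10 hours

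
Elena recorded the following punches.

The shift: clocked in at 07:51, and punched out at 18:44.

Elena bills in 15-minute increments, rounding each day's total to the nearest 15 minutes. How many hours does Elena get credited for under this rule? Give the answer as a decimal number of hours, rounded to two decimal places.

11.00 hours

The shift: 07:51–18:44 = 10 h 53 min → rounds to 11 h 0 min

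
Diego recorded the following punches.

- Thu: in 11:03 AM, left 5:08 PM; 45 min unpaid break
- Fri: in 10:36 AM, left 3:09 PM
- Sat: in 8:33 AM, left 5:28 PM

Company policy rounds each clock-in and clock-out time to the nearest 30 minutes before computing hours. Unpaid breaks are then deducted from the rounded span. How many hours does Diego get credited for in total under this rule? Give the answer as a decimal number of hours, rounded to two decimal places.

18.75 hours

Thu: in 11:03 AM→11:00 AM, out 5:08 PM→5:00 PM; 6 h 0 min − 45 min = 5 h 15 min
Fri: in 10:36 AM→10:30 AM, out 3:09 PM→3:00 PM; 4 h 30 min
Sat: in 8:33 AM→8:30 AM, out 5:28 PM→5:30 PM; 9 h 0 min
Total credited: 18 h 45 min.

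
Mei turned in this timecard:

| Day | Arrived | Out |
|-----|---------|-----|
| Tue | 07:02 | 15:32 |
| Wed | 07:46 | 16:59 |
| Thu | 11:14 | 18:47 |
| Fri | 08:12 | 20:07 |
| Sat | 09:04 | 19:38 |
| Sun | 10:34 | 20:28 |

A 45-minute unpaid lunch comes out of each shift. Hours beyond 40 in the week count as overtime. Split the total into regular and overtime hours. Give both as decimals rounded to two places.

Tue: 07:02–15:32 = 8 h 30 min; less 45 min break → 7 h 45 min
Wed: 07:46–16:59 = 9 h 13 min; less 45 min break → 8 h 28 min
Thu: 11:14–18:47 = 7 h 33 min; less 45 min break → 6 h 48 min
Fri: 08:12–20:07 = 11 h 55 min; less 45 min break → 11 h 10 min
Sat: 09:04–19:38 = 10 h 34 min; less 45 min break → 9 h 49 min
Sun: 10:34–20:28 = 9 h 54 min; less 45 min break → 9 h 9 min
Total worked: 53 h 9 min = 53.15 h.
Threshold 40 h → overtime 13 h 9 min, regular 40 h 0 min.

Regular 40.00 hours, overtime 13.15 hours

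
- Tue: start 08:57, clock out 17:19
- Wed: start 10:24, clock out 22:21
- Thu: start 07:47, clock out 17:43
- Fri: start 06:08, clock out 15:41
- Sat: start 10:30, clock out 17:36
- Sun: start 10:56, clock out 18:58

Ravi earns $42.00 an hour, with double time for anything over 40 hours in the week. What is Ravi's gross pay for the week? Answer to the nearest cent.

Tue: 08:57–17:19 = 8 h 22 min
Wed: 10:24–22:21 = 11 h 57 min
Thu: 07:47–17:43 = 9 h 56 min
Fri: 06:08–15:41 = 9 h 33 min
Sat: 10:30–17:36 = 7 h 6 min
Sun: 10:56–18:58 = 8 h 2 min
Total worked: 54 h 56 min = 3296 min.
Regular 40 h 0 min = 2400 min at $42.00/h; overtime 14 h 56 min = 896 min at $84.00/h.
Pay = (2400 × $42.00 + 896 × $84.00) ÷ 60 = $2934.40.

$2934.40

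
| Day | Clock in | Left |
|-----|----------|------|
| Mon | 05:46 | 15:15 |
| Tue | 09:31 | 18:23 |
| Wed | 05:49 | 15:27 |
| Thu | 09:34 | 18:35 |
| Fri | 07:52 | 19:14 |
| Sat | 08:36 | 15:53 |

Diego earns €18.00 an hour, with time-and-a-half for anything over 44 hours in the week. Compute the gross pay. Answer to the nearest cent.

Mon: 05:46–15:15 = 9 h 29 min
Tue: 09:31–18:23 = 8 h 52 min
Wed: 05:49–15:27 = 9 h 38 min
Thu: 09:34–18:35 = 9 h 1 min
Fri: 07:52–19:14 = 11 h 22 min
Sat: 08:36–15:53 = 7 h 17 min
Total worked: 55 h 39 min = 3339 min.
Regular 44 h 0 min = 2640 min at €18.00/h; overtime 11 h 39 min = 699 min at €27.00/h.
Pay = (2640 × €18.00 + 699 × €27.00) ÷ 60 = €1106.55.

€1106.55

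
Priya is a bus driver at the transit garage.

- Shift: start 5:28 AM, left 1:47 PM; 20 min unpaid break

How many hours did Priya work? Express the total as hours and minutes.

7 h 59 min

Shift: 5:28 AM–1:47 PM = 8 h 19 min; less 20 min break → 7 h 59 min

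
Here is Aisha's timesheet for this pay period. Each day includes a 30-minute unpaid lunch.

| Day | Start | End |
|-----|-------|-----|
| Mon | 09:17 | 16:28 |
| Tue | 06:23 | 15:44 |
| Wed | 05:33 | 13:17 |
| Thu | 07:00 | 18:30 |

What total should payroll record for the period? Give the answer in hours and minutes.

Mon: 09:17–16:28 = 7 h 11 min; less 30 min break → 6 h 41 min
Tue: 06:23–15:44 = 9 h 21 min; less 30 min break → 8 h 51 min
Wed: 05:33–13:17 = 7 h 44 min; less 30 min break → 7 h 14 min
Thu: 07:00–18:30 = 11 h 30 min; less 30 min break → 11 h 0 min
Total: 6 h 41 min + 8 h 51 min + 7 h 14 min + 11 h 0 min = 33 h 46 min.

33 h 46 min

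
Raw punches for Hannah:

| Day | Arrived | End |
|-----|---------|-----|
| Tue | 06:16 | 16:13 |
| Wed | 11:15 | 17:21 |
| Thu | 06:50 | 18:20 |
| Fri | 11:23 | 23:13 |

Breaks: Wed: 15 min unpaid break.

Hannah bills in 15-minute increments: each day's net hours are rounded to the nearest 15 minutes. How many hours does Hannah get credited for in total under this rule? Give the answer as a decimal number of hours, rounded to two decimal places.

39.00 hours

Tue: 06:16–16:13 = 9 h 57 min → rounds to 10 h 0 min
Wed: 11:15–17:21 = 6 h 6 min − 15 min = 5 h 51 min → rounds to 5 h 45 min
Thu: 06:50–18:20 = 11 h 30 min → rounds to 11 h 30 min
Fri: 11:23–23:13 = 11 h 50 min → rounds to 11 h 45 min
Total credited: 39 h 0 min.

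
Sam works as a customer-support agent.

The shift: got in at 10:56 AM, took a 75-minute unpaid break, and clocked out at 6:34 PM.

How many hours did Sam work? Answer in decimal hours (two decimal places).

6.38 hours

The shift: 10:56 AM–6:34 PM = 7 h 38 min; less 75 min break → 6 h 23 min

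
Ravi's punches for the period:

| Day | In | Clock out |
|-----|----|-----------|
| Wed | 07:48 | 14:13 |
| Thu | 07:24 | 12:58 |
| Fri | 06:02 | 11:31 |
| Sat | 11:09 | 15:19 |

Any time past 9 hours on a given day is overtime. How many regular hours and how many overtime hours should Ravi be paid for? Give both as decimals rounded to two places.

Wed: 07:48–14:13 = 6 h 25 min
Thu: 07:24–12:58 = 5 h 34 min
Fri: 06:02–11:31 = 5 h 29 min
Sat: 11:09–15:19 = 4 h 10 min
Wed reg 6 h 25 min / OT 0 h 0 min; Thu reg 5 h 34 min / OT 0 h 0 min; Fri reg 5 h 29 min / OT 0 h 0 min; Sat reg 4 h 10 min / OT 0 h 0 min.
Totals: regular 21 h 38 min, overtime 0 h 0 min.

Regular 21.63 hours, overtime 0.00 hours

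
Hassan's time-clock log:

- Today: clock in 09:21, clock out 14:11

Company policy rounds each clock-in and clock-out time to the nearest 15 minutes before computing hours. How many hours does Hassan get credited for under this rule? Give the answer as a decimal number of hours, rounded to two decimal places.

Today: in 09:21→09:15, out 14:11→14:15; 5 h 0 min

5.00 hours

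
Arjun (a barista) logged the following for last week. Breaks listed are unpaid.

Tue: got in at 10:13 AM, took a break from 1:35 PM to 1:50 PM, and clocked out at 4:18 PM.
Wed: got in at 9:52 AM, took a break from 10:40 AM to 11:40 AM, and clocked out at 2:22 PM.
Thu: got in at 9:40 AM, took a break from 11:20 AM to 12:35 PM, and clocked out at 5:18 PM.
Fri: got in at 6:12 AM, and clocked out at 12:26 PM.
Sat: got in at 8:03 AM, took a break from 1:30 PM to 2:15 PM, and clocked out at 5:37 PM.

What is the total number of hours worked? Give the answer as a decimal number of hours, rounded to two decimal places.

Tue: 10:13 AM–4:18 PM = 6 h 5 min; less 15 min break → 5 h 50 min
Wed: 9:52 AM–2:22 PM = 4 h 30 min; less 60 min break → 3 h 30 min
Thu: 9:40 AM–5:18 PM = 7 h 38 min; less 75 min break → 6 h 23 min
Fri: 6:12 AM–12:26 PM = 6 h 14 min
Sat: 8:03 AM–5:37 PM = 9 h 34 min; less 45 min break → 8 h 49 min
Total: 5 h 50 min + 3 h 30 min + 6 h 23 min + 6 h 14 min + 8 h 49 min = 30 h 46 min.

30.77 hours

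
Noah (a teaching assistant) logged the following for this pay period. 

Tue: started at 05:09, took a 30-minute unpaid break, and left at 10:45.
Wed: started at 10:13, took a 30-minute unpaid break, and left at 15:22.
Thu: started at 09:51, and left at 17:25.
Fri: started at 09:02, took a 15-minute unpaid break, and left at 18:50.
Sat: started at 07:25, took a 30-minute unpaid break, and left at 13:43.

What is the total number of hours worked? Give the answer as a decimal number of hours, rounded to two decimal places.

32.67 hours

Tue: 05:09–10:45 = 5 h 36 min; less 30 min break → 5 h 6 min
Wed: 10:13–15:22 = 5 h 9 min; less 30 min break → 4 h 39 min
Thu: 09:51–17:25 = 7 h 34 min
Fri: 09:02–18:50 = 9 h 48 min; less 15 min break → 9 h 33 min
Sat: 07:25–13:43 = 6 h 18 min; less 30 min break → 5 h 48 min
Total: 5 h 6 min + 4 h 39 min + 7 h 34 min + 9 h 33 min + 5 h 48 min = 32 h 40 min.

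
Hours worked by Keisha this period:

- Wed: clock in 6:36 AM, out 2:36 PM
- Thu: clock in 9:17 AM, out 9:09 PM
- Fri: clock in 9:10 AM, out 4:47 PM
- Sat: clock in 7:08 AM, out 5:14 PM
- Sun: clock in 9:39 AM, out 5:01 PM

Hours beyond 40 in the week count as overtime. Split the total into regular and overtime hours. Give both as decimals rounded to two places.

Wed: 6:36 AM–2:36 PM = 8 h 0 min
Thu: 9:17 AM–9:09 PM = 11 h 52 min
Fri: 9:10 AM–4:47 PM = 7 h 37 min
Sat: 7:08 AM–5:14 PM = 10 h 6 min
Sun: 9:39 AM–5:01 PM = 7 h 22 min
Total worked: 44 h 57 min = 44.95 h.
Threshold 40 h → overtime 4 h 57 min, regular 40 h 0 min.

Regular 40.00 hours, overtime 4.95 hours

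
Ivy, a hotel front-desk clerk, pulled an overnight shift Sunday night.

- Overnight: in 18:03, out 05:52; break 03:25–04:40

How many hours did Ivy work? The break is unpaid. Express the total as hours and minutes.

10 h 34 min

Overnight: 18:03 → midnight = 5 h 57 min; midnight → 05:52 = 5 h 52 min; span 11 h 49 min; less 75 min break → 10 h 34 min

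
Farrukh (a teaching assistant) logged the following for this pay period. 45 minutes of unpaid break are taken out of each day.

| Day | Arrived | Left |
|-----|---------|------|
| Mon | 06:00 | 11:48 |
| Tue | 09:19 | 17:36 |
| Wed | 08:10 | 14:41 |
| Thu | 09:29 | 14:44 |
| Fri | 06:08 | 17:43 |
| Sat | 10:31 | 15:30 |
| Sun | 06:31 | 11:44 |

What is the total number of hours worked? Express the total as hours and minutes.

Mon: 06:00–11:48 = 5 h 48 min; less 45 min break → 5 h 3 min
Tue: 09:19–17:36 = 8 h 17 min; less 45 min break → 7 h 32 min
Wed: 08:10–14:41 = 6 h 31 min; less 45 min break → 5 h 46 min
Thu: 09:29–14:44 = 5 h 15 min; less 45 min break → 4 h 30 min
Fri: 06:08–17:43 = 11 h 35 min; less 45 min break → 10 h 50 min
Sat: 10:31–15:30 = 4 h 59 min; less 45 min break → 4 h 14 min
Sun: 06:31–11:44 = 5 h 13 min; less 45 min break → 4 h 28 min
Total: 5 h 3 min + 7 h 32 min + 5 h 46 min + 4 h 30 min + 10 h 50 min + 4 h 14 min + 4 h 28 min = 42 h 23 min.

42 h 23 min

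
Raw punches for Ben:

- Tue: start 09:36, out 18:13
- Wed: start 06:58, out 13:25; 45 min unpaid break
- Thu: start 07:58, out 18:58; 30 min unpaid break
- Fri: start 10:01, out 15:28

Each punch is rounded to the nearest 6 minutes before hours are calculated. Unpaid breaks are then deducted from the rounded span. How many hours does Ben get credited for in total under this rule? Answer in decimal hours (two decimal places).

Tue: in 09:36→09:36, out 18:13→18:12; 8 h 36 min
Wed: in 06:58→07:00, out 13:25→13:24; 6 h 24 min − 45 min = 5 h 39 min
Thu: in 07:58→08:00, out 18:58→19:00; 11 h 0 min − 30 min = 10 h 30 min
Fri: in 10:01→10:00, out 15:28→15:30; 5 h 30 min
Total credited: 30 h 15 min.

30.25 hours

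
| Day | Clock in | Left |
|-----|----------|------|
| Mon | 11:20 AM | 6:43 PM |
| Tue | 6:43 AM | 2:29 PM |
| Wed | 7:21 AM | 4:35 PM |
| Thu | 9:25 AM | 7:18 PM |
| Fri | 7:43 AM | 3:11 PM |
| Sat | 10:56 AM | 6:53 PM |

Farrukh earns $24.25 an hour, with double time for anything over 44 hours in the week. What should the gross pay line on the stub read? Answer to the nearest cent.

$1342.64

Mon: 11:20 AM–6:43 PM = 7 h 23 min
Tue: 6:43 AM–2:29 PM = 7 h 46 min
Wed: 7:21 AM–4:35 PM = 9 h 14 min
Thu: 9:25 AM–7:18 PM = 9 h 53 min
Fri: 7:43 AM–3:11 PM = 7 h 28 min
Sat: 10:56 AM–6:53 PM = 7 h 57 min
Total worked: 49 h 41 min = 2981 min.
Regular 44 h 0 min = 2640 min at $24.25/h; overtime 5 h 41 min = 341 min at $48.50/h.
Pay = (2640 × $24.25 + 341 × $48.50) ÷ 60 = $1342.64.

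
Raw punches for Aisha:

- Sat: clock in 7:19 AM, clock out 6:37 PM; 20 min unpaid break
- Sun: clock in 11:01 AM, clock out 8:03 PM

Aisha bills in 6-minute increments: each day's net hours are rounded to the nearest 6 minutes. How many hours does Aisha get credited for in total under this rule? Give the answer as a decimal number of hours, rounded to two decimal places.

Sat: 7:19 AM–6:37 PM = 11 h 18 min − 20 min = 10 h 58 min → rounds to 11 h 0 min
Sun: 11:01 AM–8:03 PM = 9 h 2 min → rounds to 9 h 0 min
Total credited: 20 h 0 min.

20.00 hours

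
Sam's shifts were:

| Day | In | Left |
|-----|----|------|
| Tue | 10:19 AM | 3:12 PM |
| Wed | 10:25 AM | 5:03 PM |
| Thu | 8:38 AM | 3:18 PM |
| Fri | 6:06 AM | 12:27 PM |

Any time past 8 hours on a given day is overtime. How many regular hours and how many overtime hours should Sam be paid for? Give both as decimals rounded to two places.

Tue: 10:19 AM–3:12 PM = 4 h 53 min
Wed: 10:25 AM–5:03 PM = 6 h 38 min
Thu: 8:38 AM–3:18 PM = 6 h 40 min
Fri: 6:06 AM–12:27 PM = 6 h 21 min
Tue reg 4 h 53 min / OT 0 h 0 min; Wed reg 6 h 38 min / OT 0 h 0 min; Thu reg 6 h 40 min / OT 0 h 0 min; Fri reg 6 h 21 min / OT 0 h 0 min.
Totals: regular 24 h 32 min, overtime 0 h 0 min.

Regular 24.53 hours, overtime 0.00 hours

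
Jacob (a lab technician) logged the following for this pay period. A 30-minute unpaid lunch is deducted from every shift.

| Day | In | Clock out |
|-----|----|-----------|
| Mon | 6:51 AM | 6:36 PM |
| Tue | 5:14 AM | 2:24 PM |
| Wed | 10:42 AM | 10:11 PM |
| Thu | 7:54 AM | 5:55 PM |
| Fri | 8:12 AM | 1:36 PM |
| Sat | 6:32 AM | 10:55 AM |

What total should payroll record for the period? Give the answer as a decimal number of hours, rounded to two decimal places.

49.20 hours

Mon: 6:51 AM–6:36 PM = 11 h 45 min; less 30 min break → 11 h 15 min
Tue: 5:14 AM–2:24 PM = 9 h 10 min; less 30 min break → 8 h 40 min
Wed: 10:42 AM–10:11 PM = 11 h 29 min; less 30 min break → 10 h 59 min
Thu: 7:54 AM–5:55 PM = 10 h 1 min; less 30 min break → 9 h 31 min
Fri: 8:12 AM–1:36 PM = 5 h 24 min; less 30 min break → 4 h 54 min
Sat: 6:32 AM–10:55 AM = 4 h 23 min; less 30 min break → 3 h 53 min
Total: 11 h 15 min + 8 h 40 min + 10 h 59 min + 9 h 31 min + 4 h 54 min + 3 h 53 min = 49 h 12 min.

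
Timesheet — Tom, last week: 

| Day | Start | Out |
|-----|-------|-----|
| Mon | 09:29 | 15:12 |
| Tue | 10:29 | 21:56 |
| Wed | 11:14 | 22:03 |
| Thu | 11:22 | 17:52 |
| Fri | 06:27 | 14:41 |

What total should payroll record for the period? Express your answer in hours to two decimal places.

Mon: 09:29–15:12 = 5 h 43 min
Tue: 10:29–21:56 = 11 h 27 min
Wed: 11:14–22:03 = 10 h 49 min
Thu: 11:22–17:52 = 6 h 30 min
Fri: 06:27–14:41 = 8 h 14 min
Total: 5 h 43 min + 11 h 27 min + 10 h 49 min + 6 h 30 min + 8 h 14 min = 42 h 43 min.

42.72 hours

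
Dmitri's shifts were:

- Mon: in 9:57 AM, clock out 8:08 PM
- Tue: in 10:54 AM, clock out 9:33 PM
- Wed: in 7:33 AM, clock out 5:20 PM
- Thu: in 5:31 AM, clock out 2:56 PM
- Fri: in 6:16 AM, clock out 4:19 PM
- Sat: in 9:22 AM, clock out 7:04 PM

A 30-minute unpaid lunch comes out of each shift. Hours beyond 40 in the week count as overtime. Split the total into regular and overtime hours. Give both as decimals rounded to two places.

Mon: 9:57 AM–8:08 PM = 10 h 11 min; less 30 min break → 9 h 41 min
Tue: 10:54 AM–9:33 PM = 10 h 39 min; less 30 min break → 10 h 9 min
Wed: 7:33 AM–5:20 PM = 9 h 47 min; less 30 min break → 9 h 17 min
Thu: 5:31 AM–2:56 PM = 9 h 25 min; less 30 min break → 8 h 55 min
Fri: 6:16 AM–4:19 PM = 10 h 3 min; less 30 min break → 9 h 33 min
Sat: 9:22 AM–7:04 PM = 9 h 42 min; less 30 min break → 9 h 12 min
Total worked: 56 h 47 min = 56.78 h.
Threshold 40 h → overtime 16 h 47 min, regular 40 h 0 min.

Regular 40.00 hours, overtime 16.78 hours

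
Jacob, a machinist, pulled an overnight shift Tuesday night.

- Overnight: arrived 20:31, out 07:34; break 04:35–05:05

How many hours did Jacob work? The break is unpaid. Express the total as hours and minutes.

Overnight: 20:31 → midnight = 3 h 29 min; midnight → 07:34 = 7 h 34 min; span 11 h 3 min; less 30 min break → 10 h 33 min

10 h 33 min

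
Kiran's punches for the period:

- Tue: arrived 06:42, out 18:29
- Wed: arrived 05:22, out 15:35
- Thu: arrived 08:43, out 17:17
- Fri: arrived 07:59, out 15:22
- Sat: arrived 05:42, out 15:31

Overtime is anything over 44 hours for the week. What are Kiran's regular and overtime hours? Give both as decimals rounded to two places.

Regular 44.00 hours, overtime 3.77 hours

Tue: 06:42–18:29 = 11 h 47 min
Wed: 05:22–15:35 = 10 h 13 min
Thu: 08:43–17:17 = 8 h 34 min
Fri: 07:59–15:22 = 7 h 23 min
Sat: 05:42–15:31 = 9 h 49 min
Total worked: 47 h 46 min = 47.77 h.
Threshold 44 h → overtime 3 h 46 min, regular 44 h 0 min.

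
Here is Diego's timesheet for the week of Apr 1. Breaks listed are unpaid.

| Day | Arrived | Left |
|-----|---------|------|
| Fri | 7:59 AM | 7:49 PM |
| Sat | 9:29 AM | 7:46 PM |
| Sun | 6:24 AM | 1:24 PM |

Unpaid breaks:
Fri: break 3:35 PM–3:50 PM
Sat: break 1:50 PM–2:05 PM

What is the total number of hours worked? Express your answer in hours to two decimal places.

28.62 hours

Fri: 7:59 AM–7:49 PM = 11 h 50 min; less 15 min break → 11 h 35 min
Sat: 9:29 AM–7:46 PM = 10 h 17 min; less 15 min break → 10 h 2 min
Sun: 6:24 AM–1:24 PM = 7 h 0 min
Total: 11 h 35 min + 10 h 2 min + 7 h 0 min = 28 h 37 min.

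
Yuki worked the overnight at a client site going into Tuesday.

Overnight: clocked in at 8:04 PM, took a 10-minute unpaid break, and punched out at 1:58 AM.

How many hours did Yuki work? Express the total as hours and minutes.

Overnight: 8:04 PM → midnight = 3 h 56 min; midnight → 1:58 AM = 1 h 58 min; span 5 h 54 min; less 10 min break → 5 h 44 min

5 h 44 min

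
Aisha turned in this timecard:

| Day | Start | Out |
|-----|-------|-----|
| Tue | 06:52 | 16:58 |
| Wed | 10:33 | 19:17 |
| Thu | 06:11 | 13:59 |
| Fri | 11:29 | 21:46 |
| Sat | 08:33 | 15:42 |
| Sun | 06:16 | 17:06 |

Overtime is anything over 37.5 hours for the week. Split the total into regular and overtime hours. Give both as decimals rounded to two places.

Tue: 06:52–16:58 = 10 h 6 min
Wed: 10:33–19:17 = 8 h 44 min
Thu: 06:11–13:59 = 7 h 48 min
Fri: 11:29–21:46 = 10 h 17 min
Sat: 08:33–15:42 = 7 h 9 min
Sun: 06:16–17:06 = 10 h 50 min
Total worked: 54 h 54 min = 54.90 h.
Threshold 37.5 h → overtime 17 h 24 min, regular 37 h 30 min.

Regular 37.50 hours, overtime 17.40 hours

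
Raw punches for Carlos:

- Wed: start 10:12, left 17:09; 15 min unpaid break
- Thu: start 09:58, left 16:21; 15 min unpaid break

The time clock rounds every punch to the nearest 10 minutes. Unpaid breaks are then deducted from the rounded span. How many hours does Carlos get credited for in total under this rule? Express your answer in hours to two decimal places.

12.83 hours

Wed: in 10:12→10:10, out 17:09→17:10; 7 h 0 min − 15 min = 6 h 45 min
Thu: in 09:58→10:00, out 16:21→16:20; 6 h 20 min − 15 min = 6 h 5 min
Total credited: 12 h 50 min.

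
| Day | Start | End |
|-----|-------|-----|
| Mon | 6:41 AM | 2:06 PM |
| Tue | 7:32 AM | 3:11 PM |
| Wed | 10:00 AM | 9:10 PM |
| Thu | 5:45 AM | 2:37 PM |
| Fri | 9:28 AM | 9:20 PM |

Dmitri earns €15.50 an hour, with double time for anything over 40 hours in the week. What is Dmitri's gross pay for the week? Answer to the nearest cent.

Mon: 6:41 AM–2:06 PM = 7 h 25 min
Tue: 7:32 AM–3:11 PM = 7 h 39 min
Wed: 10:00 AM–9:10 PM = 11 h 10 min
Thu: 5:45 AM–2:37 PM = 8 h 52 min
Fri: 9:28 AM–9:20 PM = 11 h 52 min
Total worked: 46 h 58 min = 2818 min.
Regular 40 h 0 min = 2400 min at €15.50/h; overtime 6 h 58 min = 418 min at €31.00/h.
Pay = (2400 × €15.50 + 418 × €31.00) ÷ 60 = €835.97.

€835.97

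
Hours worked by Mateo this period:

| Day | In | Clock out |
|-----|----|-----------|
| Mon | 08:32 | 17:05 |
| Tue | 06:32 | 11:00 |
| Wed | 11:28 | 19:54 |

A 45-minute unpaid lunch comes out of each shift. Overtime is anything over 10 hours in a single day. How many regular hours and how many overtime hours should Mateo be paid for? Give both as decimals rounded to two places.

Regular 19.20 hours, overtime 0.00 hours

Mon: 08:32–17:05 = 8 h 33 min; less 45 min break → 7 h 48 min
Tue: 06:32–11:00 = 4 h 28 min; less 45 min break → 3 h 43 min
Wed: 11:28–19:54 = 8 h 26 min; less 45 min break → 7 h 41 min
Mon reg 7 h 48 min / OT 0 h 0 min; Tue reg 3 h 43 min / OT 0 h 0 min; Wed reg 7 h 41 min / OT 0 h 0 min.
Totals: regular 19 h 12 min, overtime 0 h 0 min.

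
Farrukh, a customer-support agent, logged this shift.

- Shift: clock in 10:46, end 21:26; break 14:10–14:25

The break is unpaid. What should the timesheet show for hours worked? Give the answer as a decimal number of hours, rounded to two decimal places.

10.42 hours

Shift: 10:46–21:26 = 10 h 40 min; less 15 min break → 10 h 25 min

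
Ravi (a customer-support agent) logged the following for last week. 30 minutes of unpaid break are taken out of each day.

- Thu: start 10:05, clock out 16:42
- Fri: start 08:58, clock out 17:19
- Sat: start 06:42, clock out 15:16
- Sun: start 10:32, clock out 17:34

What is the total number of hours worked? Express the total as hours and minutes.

28 h 34 min

Thu: 10:05–16:42 = 6 h 37 min; less 30 min break → 6 h 7 min
Fri: 08:58–17:19 = 8 h 21 min; less 30 min break → 7 h 51 min
Sat: 06:42–15:16 = 8 h 34 min; less 30 min break → 8 h 4 min
Sun: 10:32–17:34 = 7 h 2 min; less 30 min break → 6 h 32 min
Total: 6 h 7 min + 7 h 51 min + 8 h 4 min + 6 h 32 min = 28 h 34 min.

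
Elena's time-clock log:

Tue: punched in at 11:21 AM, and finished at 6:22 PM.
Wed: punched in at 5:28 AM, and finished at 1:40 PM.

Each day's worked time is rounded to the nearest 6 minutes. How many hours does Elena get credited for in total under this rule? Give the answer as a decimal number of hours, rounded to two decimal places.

Tue: 11:21 AM–6:22 PM = 7 h 1 min → rounds to 7 h 0 min
Wed: 5:28 AM–1:40 PM = 8 h 12 min → rounds to 8 h 12 min
Total credited: 15 h 12 min.

15.20 hours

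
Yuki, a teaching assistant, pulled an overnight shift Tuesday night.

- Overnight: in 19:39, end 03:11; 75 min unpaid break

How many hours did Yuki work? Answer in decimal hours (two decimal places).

6.28 hours

Overnight: 19:39 → midnight = 4 h 21 min; midnight → 03:11 = 3 h 11 min; span 7 h 32 min; less 75 min break → 6 h 17 min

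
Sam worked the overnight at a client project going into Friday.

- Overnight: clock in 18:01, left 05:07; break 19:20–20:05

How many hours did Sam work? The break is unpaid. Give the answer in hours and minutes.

10 h 21 min

Overnight: 18:01 → midnight = 5 h 59 min; midnight → 05:07 = 5 h 7 min; span 11 h 6 min; less 45 min break → 10 h 21 min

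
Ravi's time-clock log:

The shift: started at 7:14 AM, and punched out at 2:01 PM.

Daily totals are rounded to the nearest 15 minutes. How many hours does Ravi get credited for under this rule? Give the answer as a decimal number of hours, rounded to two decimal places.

The shift: 7:14 AM–2:01 PM = 6 h 47 min → rounds to 6 h 45 min

6.75 hours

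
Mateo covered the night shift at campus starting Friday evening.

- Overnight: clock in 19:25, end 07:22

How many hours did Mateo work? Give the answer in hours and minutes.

Overnight: 19:25 → midnight = 4 h 35 min; midnight → 07:22 = 7 h 22 min; span 11 h 57 min

11 h 57 min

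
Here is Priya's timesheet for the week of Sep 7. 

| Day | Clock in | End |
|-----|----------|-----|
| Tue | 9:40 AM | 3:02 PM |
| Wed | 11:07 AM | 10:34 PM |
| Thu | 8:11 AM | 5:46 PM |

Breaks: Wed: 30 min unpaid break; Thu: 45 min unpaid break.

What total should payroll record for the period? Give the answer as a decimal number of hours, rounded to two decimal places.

Tue: 9:40 AM–3:02 PM = 5 h 22 min
Wed: 11:07 AM–10:34 PM = 11 h 27 min; less 30 min break → 10 h 57 min
Thu: 8:11 AM–5:46 PM = 9 h 35 min; less 45 min break → 8 h 50 min
Total: 5 h 22 min + 10 h 57 min + 8 h 50 min = 25 h 9 min.

25.15 hours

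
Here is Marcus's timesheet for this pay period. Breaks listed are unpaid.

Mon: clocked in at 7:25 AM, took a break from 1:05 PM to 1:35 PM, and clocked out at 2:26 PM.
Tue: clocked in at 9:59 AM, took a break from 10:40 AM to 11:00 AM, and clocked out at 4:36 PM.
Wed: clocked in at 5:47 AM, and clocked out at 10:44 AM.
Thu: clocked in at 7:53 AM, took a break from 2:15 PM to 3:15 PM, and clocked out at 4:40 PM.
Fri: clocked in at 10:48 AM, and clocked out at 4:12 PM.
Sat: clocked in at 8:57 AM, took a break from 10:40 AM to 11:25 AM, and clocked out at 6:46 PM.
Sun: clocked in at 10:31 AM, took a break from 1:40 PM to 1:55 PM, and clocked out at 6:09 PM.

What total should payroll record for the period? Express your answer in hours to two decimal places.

47.38 hours

Mon: 7:25 AM–2:26 PM = 7 h 1 min; less 30 min break → 6 h 31 min
Tue: 9:59 AM–4:36 PM = 6 h 37 min; less 20 min break → 6 h 17 min
Wed: 5:47 AM–10:44 AM = 4 h 57 min
Thu: 7:53 AM–4:40 PM = 8 h 47 min; less 60 min break → 7 h 47 min
Fri: 10:48 AM–4:12 PM = 5 h 24 min
Sat: 8:57 AM–6:46 PM = 9 h 49 min; less 45 min break → 9 h 4 min
Sun: 10:31 AM–6:09 PM = 7 h 38 min; less 15 min break → 7 h 23 min
Total: 6 h 31 min + 6 h 17 min + 4 h 57 min + 7 h 47 min + 5 h 24 min + 9 h 4 min + 7 h 23 min = 47 h 23 min.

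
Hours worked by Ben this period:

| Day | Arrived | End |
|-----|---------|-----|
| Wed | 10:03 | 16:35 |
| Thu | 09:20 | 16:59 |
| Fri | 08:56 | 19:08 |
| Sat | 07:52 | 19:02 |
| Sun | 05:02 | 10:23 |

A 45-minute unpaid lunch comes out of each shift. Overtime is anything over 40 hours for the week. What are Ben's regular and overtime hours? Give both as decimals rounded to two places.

Regular 37.15 hours, overtime 0.00 hours

Wed: 10:03–16:35 = 6 h 32 min; less 45 min break → 5 h 47 min
Thu: 09:20–16:59 = 7 h 39 min; less 45 min break → 6 h 54 min
Fri: 08:56–19:08 = 10 h 12 min; less 45 min break → 9 h 27 min
Sat: 07:52–19:02 = 11 h 10 min; less 45 min break → 10 h 25 min
Sun: 05:02–10:23 = 5 h 21 min; less 45 min break → 4 h 36 min
Total worked: 37 h 9 min = 37.15 h.
Threshold 40 h → overtime 0 h 0 min, regular 37 h 9 min.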